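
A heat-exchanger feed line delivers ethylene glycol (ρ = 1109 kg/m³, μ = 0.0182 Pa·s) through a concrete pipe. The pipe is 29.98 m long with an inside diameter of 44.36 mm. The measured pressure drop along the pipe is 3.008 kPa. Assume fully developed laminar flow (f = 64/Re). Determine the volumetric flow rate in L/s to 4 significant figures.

For laminar flow, f = 64/Re with Re = ρVD/μ, so Darcy-Weisbach reduces to ΔP = 32μLV/D². Solving for V: V = ΔP·D²/(32μL) = 3008·(0.04436)²/(32·0.0182·29.98) = 0.339 m/s.
Check: Re = ρVD/μ = 1109·0.339·0.04436/0.0182 = 916.3 < 2300, so the laminar assumption holds.
Q = V·A = 0.339·(π/4·0.04436²) = 0.0005239 m³/s = 0.5239 L/s.

Q ≈ 0.5239 L/s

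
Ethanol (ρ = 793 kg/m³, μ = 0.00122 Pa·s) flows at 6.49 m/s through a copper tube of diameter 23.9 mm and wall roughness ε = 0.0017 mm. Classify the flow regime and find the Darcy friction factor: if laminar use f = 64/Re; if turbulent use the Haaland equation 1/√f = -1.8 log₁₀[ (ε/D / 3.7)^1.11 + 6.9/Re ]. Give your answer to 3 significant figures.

f ≈ 0.0181

Re = ρVD/μ = 793·6.49·0.0239/0.00122 = 1.008e+05.
Re > 4000 → turbulent. ε/D = 1.7e-06/0.0239 = 7.11e-05; Haaland: 1/√f = -1.8 log₁₀[5.82e-06 + 6.84e-05] = 7.433, so f = 0.0181.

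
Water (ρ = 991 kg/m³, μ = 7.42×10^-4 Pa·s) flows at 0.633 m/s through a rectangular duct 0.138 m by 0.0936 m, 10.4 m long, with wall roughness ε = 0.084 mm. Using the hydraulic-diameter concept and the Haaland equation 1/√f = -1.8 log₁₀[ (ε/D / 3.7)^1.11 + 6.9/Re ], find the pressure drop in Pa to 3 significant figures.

ΔP ≈ 393 Pa

Hydraulic diameter D_h = 4A/P = 4·(0.138·0.0936)/(2·(0.138+0.0936)) = 0.05167/0.4632 = 0.1115 m.
Re = ρVD_h/μ = 991·0.633·0.1115/0.000742 = 9.43e+04.
ε/D_h = 8.4e-05/0.1115 = 0.000753; Haaland gives 1/√f = -1.8 log₁₀[7.99e-05+7.32e-05] = 6.867, so f = 0.02121.
ΔP = f(L/D_h)(ρV²/2) = 0.02121·10.4/0.1115·198.5 = 392.5 Pa.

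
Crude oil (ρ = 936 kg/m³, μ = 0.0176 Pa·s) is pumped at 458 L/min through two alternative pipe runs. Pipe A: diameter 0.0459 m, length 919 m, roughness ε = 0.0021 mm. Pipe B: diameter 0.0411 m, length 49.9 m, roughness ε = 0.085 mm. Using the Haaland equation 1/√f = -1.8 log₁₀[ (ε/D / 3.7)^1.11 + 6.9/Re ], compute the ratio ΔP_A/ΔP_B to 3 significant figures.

Pipe A: V = Q/A = 0.007633/0.001655 = 4.613 m/s; Re = 1.126e+04; ε/D = 4.58e-05; Haaland → f = 0.02995; ΔP_A = f(L/D)(ρV²/2) = 5.972e+06 Pa.
Pipe B: V = Q/A = 0.007633/0.001327 = 5.754 m/s; Re = 1.258e+04; ε/D = 0.00207; Haaland → f = 0.03211; ΔP_B = f(L/D)(ρV²/2) = 6.04e+05 Pa.
ΔP_A/ΔP_B = 5.972e+06/6.04e+05 = 9.89.

ΔP_A/ΔP_B ≈ 9.89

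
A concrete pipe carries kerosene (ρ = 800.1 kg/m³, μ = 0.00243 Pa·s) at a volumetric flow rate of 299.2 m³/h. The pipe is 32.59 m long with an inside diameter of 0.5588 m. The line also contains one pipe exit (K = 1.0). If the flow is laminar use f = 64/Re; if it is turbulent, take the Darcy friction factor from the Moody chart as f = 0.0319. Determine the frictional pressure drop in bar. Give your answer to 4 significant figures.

Q = 299.2 m³/h = 299.2/3600 = 0.08311 m³/s.
Cross-sectional area A = πD²/4 = π(0.5588)²/4 = 0.2452 m²; mean velocity V = Q/A = 0.08311/0.2452 = 0.3389 m/s.
Reynolds number Re = ρVD/μ = 800.1 · 0.3389 · 0.5588 / 0.00243 = 6.235e+04.
Re > 4000 → turbulent; use the Moody-chart value f = 0.0319.
Total minor-loss coefficient ΣK = 1·1 = 1.
ΔP = [f·L/D + ΣK]·(ρV²/2) = [0.0319·32.59/0.5588 + 1]·(800.1·0.3389²/2) = [1.86 + 1]·45.94 = 131.4 Pa.
ΔP = 131.4 Pa = 0.001314 bar.

ΔP ≈ 0.001314 bar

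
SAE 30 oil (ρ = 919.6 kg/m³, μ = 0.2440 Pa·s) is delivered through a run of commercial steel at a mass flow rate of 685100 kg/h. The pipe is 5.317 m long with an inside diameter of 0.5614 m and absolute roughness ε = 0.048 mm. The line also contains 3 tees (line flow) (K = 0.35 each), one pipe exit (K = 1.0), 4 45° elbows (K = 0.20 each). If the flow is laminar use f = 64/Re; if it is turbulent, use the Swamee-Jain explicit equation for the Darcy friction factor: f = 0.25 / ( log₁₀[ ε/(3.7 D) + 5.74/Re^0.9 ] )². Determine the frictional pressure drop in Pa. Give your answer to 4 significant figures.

ṁ = 685100 kg/h = 685100/3600 = 190.3 kg/s.
A = πD²/4 = π(0.5614)²/4 = 0.2475 m²; mean velocity V = ṁ/(ρA) = 190.3/(919.6 · 0.2475) = 0.836 m/s.
Reynolds number Re = ρVD/μ = 919.6 · 0.836 · 0.5614 / 0.244 = 1769.
Re < 2300 → laminar flow, so f = 64/Re = 64/1769 = 0.03618 (the turbulent correlation is not needed).
Total minor-loss coefficient ΣK = 3·0.35 + 1·1 + 4·0.2 = 2.85.
ΔP = [f·L/D + ΣK]·(ρV²/2) = [0.03618·5.317/0.5614 + 2.85]·(919.6·0.836²/2) = [0.3427 + 2.85]·321.4 = 1026 Pa.

ΔP ≈ 1026 Pa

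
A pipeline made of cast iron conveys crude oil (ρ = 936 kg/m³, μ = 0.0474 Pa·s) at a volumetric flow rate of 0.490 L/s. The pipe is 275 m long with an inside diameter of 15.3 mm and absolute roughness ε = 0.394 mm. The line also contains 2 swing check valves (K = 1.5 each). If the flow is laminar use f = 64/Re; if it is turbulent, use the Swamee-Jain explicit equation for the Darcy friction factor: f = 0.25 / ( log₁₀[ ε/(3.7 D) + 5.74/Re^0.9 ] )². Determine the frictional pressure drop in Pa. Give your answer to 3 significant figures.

Q = 0.490 L/s = 0.490/1000 = 0.00049 m³/s.
Cross-sectional area A = πD²/4 = π(0.0153)²/4 = 0.0001839 m²; mean velocity V = Q/A = 0.00049/0.0001839 = 2.665 m/s.
Reynolds number Re = ρVD/μ = 936 · 2.665 · 0.0153 / 0.0474 = 805.2.
Re < 2300 → laminar flow, so f = 64/Re = 64/805.2 = 0.07948 (the turbulent correlation is not needed).
Total minor-loss coefficient ΣK = 2·1.5 = 3.
ΔP = [f·L/D + ΣK]·(ρV²/2) = [0.07948·275/0.0153 + 3]·(936·2.665²/2) = [1429 + 3]·3324 = 4.759e+06 Pa.

ΔP ≈ 4.76×10^6 Pa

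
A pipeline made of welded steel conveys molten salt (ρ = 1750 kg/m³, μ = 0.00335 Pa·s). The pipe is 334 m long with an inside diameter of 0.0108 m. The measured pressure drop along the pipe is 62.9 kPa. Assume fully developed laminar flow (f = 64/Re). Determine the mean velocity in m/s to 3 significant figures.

V ≈ 0.205 m/s

For laminar flow, f = 64/Re with Re = ρVD/μ, so Darcy-Weisbach reduces to ΔP = 32μLV/D². Solving for V: V = ΔP·D²/(32μL) = 6.29e+04·(0.0108)²/(32·0.00335·334) = 0.2049 m/s.
Check: Re = ρVD/μ = 1750·0.2049·0.0108/0.00335 = 1156 < 2300, so the laminar assumption holds.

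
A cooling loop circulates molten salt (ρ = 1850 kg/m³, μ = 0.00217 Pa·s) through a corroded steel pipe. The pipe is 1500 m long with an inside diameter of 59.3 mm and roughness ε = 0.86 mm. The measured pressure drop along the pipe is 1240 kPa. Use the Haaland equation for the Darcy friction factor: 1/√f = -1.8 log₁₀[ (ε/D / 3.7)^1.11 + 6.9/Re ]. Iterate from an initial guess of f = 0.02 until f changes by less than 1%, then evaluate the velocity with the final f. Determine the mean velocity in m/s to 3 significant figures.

V ≈ 1.10 m/s

Rearranging Darcy-Weisbach: V = √(2·ΔP·D/(f·L·ρ)). With ε/D = 0.00086/0.0593 = 0.0145, iterate starting from f = 0.02:
  f = 0.02 → V = √(2·1.24e+06·0.0593/(0.02·1500·1850)) = 1.628 m/s; Re = ρVD/μ = 8.229e+04; f → 0.04379
  f = 0.04379 → V = 1.1 m/s; Re = 5.561e+04; f → 0.04405
Converged (Δf/f < 1%). With the final f = 0.04405: V = √(2·1.24e+06·0.0593/(0.04405·1500·1850)) = 1.097 m/s.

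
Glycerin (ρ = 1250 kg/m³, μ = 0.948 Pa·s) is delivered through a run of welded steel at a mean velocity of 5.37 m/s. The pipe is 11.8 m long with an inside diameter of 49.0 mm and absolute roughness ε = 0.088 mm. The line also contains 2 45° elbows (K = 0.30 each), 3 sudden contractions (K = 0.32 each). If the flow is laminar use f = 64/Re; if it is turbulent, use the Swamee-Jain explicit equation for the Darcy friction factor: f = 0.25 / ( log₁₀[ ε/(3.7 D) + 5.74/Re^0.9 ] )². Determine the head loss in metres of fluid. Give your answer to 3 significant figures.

Reynolds number Re = ρVD/μ = 1250 · 5.37 · 0.049 / 0.948 = 347.
Re < 2300 → laminar flow, so f = 64/Re = 64/347 = 0.1845 (the turbulent correlation is not needed).
Total minor-loss coefficient ΣK = 2·0.3 + 3·0.32 = 1.56.
ΔP = [f·L/D + ΣK]·(ρV²/2) = [0.1845·11.8/0.049 + 1.56]·(1250·5.37²/2) = [44.42 + 1.56]·1.802e+04 = 8.287e+05 Pa.
Head loss h_f = ΔP/(ρg) = 8.287e+05/(1250·9.81) = 67.6 m.

h_f ≈ 67.6 m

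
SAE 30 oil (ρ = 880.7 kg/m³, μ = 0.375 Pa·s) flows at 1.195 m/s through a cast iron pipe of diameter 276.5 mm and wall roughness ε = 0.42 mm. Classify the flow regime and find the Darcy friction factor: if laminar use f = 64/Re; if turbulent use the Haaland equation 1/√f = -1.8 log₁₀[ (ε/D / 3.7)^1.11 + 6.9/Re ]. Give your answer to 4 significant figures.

Re = ρVD/μ = 880.7·1.195·0.2765/0.375 = 776.
Re < 2300 → laminar, so f = 64/Re = 0.08247 (roughness is irrelevant in laminar flow).

f ≈ 0.08247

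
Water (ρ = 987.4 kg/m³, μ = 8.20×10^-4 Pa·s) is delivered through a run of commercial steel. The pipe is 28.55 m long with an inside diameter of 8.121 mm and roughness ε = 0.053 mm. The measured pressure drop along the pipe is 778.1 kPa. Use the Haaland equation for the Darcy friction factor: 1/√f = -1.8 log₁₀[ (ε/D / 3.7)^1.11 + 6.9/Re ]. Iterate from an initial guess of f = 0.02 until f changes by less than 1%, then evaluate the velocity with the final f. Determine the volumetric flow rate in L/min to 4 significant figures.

Q ≈ 11.12 L/min

Rearranging Darcy-Weisbach: V = √(2·ΔP·D/(f·L·ρ)). With ε/D = 5.3e-05/0.008121 = 0.00653, iterate starting from f = 0.02:
  f = 0.02 → V = √(2·7.781e+05·0.008121/(0.02·28.55·987.4)) = 4.734 m/s; Re = ρVD/μ = 4.63e+04; f → 0.03456
  f = 0.03456 → V = 3.602 m/s; Re = 3.522e+04; f → 0.03501
  f = 0.03501 → V = 3.578 m/s; Re = 3.499e+04; f → 0.03503
Converged (Δf/f < 1%). With the final f = 0.03503: V = √(2·7.781e+05·0.008121/(0.03503·28.55·987.4)) = 3.578 m/s.
Q = V·A = 3.578·(π/4·0.008121²) = 0.0001853 m³/s = 11.12 L/min.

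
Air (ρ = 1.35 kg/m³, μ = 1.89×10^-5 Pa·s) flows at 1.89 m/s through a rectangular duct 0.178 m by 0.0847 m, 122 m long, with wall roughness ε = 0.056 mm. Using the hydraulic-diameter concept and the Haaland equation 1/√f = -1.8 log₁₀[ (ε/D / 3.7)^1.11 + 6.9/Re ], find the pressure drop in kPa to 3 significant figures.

Hydraulic diameter D_h = 4A/P = 4·(0.178·0.0847)/(2·(0.178+0.0847)) = 0.06031/0.5254 = 0.1148 m.
Re = ρVD_h/μ = 1.35·1.89·0.1148/1.89e-05 = 1.55e+04.
ε/D_h = 5.6e-05/0.1148 = 0.000488; Haaland gives 1/√f = -1.8 log₁₀[4.94e-05+0.000445] = 5.95, so f = 0.02824.
ΔP = f(L/D_h)(ρV²/2) = 0.02824·122/0.1148·2.411 = 72.38 Pa.
ΔP = 0.0724 kPa.

ΔP ≈ 0.0724 kPa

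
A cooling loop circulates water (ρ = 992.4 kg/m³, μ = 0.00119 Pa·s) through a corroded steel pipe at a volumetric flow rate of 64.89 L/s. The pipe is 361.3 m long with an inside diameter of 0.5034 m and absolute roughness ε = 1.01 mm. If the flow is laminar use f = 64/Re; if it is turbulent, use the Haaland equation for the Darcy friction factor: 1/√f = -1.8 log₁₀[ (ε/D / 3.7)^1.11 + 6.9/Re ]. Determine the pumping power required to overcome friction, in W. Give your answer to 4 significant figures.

P ≈ 60.46 W

Q = 64.89 L/s = 64.89/1000 = 0.06489 m³/s.
Cross-sectional area A = πD²/4 = π(0.5034)²/4 = 0.199 m²; mean velocity V = Q/A = 0.06489/0.199 = 0.326 m/s.
Reynolds number Re = ρVD/μ = 992.4 · 0.326 · 0.5034 / 0.00119 = 1.369e+05.
Re > 4000 → turbulent. Relative roughness ε/D = 0.00101/0.5034 = 0.00201. Haaland: 1/√f = -1.8 log₁₀[(0.00201/3.7)^1.11 + 6.9/1.369e+05] = -1.8 log₁₀[0.000237 + 5.04e-05] = 6.374, so f = 0.02461.
Darcy-Weisbach: ΔP = f(L/D)(ρV²/2) = 0.02461·(361.3/0.5034)·(992.4·0.326²/2) = 0.02461·717.7·52.74 = 931.7 Pa.
Pumping power P = QΔP = 0.06489·931.7 = 60.456 W = 60.46 W.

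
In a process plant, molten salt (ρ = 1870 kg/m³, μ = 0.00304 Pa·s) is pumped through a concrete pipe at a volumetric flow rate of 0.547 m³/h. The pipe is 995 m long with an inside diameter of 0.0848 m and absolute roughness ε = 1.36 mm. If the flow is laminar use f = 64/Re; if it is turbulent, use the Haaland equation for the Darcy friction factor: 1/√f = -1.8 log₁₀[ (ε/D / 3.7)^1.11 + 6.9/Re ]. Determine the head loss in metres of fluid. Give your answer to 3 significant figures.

Q = 0.547 m³/h = 0.547/3600 = 0.0001519 m³/s.
Cross-sectional area A = πD²/4 = π(0.0848)²/4 = 0.005648 m²; mean velocity V = Q/A = 0.0001519/0.005648 = 0.0269 m/s.
Reynolds number Re = ρVD/μ = 1870 · 0.0269 · 0.0848 / 0.00304 = 1403.
Re < 2300 → laminar flow, so f = 64/Re = 64/1403 = 0.04561 (the turbulent correlation is not needed).
Darcy-Weisbach: ΔP = f(L/D)(ρV²/2) = 0.04561·(995/0.0848)·(1870·0.0269²/2) = 0.04561·1.173e+04·0.6767 = 362.1 Pa.
Head loss h_f = ΔP/(ρg) = 362.1/(1870·9.81) = 0.0197 m.

h_f ≈ 0.0197 m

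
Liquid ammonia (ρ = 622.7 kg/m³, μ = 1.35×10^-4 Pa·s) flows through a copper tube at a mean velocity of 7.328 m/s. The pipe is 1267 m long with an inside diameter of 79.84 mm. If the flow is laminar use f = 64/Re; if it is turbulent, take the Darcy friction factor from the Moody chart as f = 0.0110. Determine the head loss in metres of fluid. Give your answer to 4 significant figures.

Reynolds number Re = ρVD/μ = 622.7 · 7.328 · 0.07984 / 0.000135 = 2.699e+06.
Re > 4000 → turbulent; use the Moody-chart value f = 0.0110.
Darcy-Weisbach: ΔP = f(L/D)(ρV²/2) = 0.011·(1267/0.07984)·(622.7·7.328²/2) = 0.011·1.587e+04·1.672e+04 = 2.919e+06 Pa.
Head loss h_f = ΔP/(ρg) = 2.919e+06/(622.7·9.81) = 477.8 m.

h_f ≈ 477.8 m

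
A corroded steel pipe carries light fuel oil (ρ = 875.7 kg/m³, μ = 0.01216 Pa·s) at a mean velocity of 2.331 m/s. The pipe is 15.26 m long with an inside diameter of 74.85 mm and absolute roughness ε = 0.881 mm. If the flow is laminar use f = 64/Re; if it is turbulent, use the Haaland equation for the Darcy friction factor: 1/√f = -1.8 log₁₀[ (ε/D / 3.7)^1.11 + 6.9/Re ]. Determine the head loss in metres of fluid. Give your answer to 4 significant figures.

Reynolds number Re = ρVD/μ = 875.7 · 2.331 · 0.07485 / 0.0122 = 1.256e+04.
Re > 4000 → turbulent. Relative roughness ε/D = 0.000881/0.07485 = 0.0118. Haaland: 1/√f = -1.8 log₁₀[(0.0118/3.7)^1.11 + 6.9/1.256e+04] = -1.8 log₁₀[0.00169 + 0.000549] = 4.77, so f = 0.04395.
Darcy-Weisbach: ΔP = f(L/D)(ρV²/2) = 0.04395·(15.26/0.07485)·(875.7·2.331²/2) = 0.04395·203.9·2379 = 2.132e+04 Pa.
Head loss h_f = ΔP/(ρg) = 2.132e+04/(875.7·9.81) = 2.482 m.

h_f ≈ 2.482 m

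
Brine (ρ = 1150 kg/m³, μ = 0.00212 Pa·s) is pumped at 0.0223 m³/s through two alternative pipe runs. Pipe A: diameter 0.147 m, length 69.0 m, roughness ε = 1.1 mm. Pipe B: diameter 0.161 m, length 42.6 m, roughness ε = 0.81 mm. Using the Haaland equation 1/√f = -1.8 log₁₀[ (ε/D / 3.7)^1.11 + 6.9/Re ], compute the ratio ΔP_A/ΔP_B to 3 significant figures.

ΔP_A/ΔP_B ≈ 2.86

Pipe A: V = Q/A = 0.0223/0.01697 = 1.314 m/s; Re = 1.048e+05; ε/D = 0.00748; Haaland → f = 0.03515; ΔP_A = f(L/D)(ρV²/2) = 1.638e+04 Pa.
Pipe B: V = Q/A = 0.0223/0.02036 = 1.095 m/s; Re = 9.566e+04; ε/D = 0.00503; Haaland → f = 0.03137; ΔP_B = f(L/D)(ρV²/2) = 5727 Pa.
ΔP_A/ΔP_B = 1.638e+04/5727 = 2.86.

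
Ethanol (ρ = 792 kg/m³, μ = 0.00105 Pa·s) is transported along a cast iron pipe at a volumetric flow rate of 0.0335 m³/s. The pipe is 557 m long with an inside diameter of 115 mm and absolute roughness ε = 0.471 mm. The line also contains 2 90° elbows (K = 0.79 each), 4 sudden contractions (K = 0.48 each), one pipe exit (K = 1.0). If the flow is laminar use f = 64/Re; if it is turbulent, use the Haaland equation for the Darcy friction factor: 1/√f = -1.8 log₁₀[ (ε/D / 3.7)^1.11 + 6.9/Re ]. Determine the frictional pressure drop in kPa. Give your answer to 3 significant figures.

Cross-sectional area A = πD²/4 = π(0.115)²/4 = 0.01039 m²; mean velocity V = Q/A = 0.0335/0.01039 = 3.225 m/s.
Reynolds number Re = ρVD/μ = 792 · 3.225 · 0.115 / 0.00105 = 2.798e+05.
Re > 4000 → turbulent. Relative roughness ε/D = 0.000471/0.115 = 0.0041. Haaland: 1/√f = -1.8 log₁₀[(0.0041/3.7)^1.11 + 6.9/2.798e+05] = -1.8 log₁₀[0.000524 + 2.47e-05] = 5.87, so f = 0.02902.
Total minor-loss coefficient ΣK = 2·0.79 + 4·0.48 + 1·1 = 4.5.
ΔP = [f·L/D + ΣK]·(ρV²/2) = [0.02902·557/0.115 + 4.5]·(792·3.225²/2) = [140.6 + 4.5]·4119 = 5.976e+05 Pa.
ΔP = 5.976e+05 Pa = 598 kPa.

ΔP ≈ 598 kPa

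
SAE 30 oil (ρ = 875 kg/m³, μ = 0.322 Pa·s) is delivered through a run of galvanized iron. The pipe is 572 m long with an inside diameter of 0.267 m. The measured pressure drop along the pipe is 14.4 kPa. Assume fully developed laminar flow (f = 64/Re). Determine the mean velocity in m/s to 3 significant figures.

For laminar flow, f = 64/Re with Re = ρVD/μ, so Darcy-Weisbach reduces to ΔP = 32μLV/D². Solving for V: V = ΔP·D²/(32μL) = 1.44e+04·(0.267)²/(32·0.322·572) = 0.1742 m/s.
Check: Re = ρVD/μ = 875·0.1742·0.267/0.322 = 126.4 < 2300, so the laminar assumption holds.

V ≈ 0.174 m/s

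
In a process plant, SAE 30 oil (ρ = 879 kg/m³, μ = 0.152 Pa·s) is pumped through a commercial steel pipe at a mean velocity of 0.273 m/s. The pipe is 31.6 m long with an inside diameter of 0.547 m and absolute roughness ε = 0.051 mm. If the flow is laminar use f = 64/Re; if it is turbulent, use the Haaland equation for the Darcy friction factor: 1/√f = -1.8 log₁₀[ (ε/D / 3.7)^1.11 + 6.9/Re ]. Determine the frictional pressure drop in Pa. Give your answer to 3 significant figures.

Reynolds number Re = ρVD/μ = 879 · 0.273 · 0.547 / 0.152 = 863.6.
Re < 2300 → laminar flow, so f = 64/Re = 64/863.6 = 0.07411 (the turbulent correlation is not needed).
Darcy-Weisbach: ΔP = f(L/D)(ρV²/2) = 0.07411·(31.6/0.547)·(879·0.273²/2) = 0.07411·57.77·32.76 = 140.2 Pa.

ΔP ≈ 140 Pa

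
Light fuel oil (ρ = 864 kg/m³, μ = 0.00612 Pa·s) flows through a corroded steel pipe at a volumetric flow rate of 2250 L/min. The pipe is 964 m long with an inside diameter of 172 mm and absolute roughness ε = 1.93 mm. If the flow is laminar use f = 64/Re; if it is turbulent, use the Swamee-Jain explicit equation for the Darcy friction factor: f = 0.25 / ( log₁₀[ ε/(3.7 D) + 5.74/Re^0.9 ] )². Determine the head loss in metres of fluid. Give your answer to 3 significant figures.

h_f ≈ 30.7 m

Q = 2250 L/min = 2250/60000 = 0.0375 m³/s.
Cross-sectional area A = πD²/4 = π(0.172)²/4 = 0.02324 m²; mean velocity V = Q/A = 0.0375/0.02324 = 1.614 m/s.
Reynolds number Re = ρVD/μ = 864 · 1.614 · 0.172 / 0.00612 = 3.919e+04.
Re > 4000 → turbulent. Relative roughness ε/D = 0.00193/0.172 = 0.0112. Swamee-Jain: f = 0.25/(log₁₀[0.0112/3.7 + 5.74/3.919e+04^0.9])² = 0.25/(log₁₀[0.00303 + 0.000422])² = 0.25/(-2.462)² = 0.04126.
Darcy-Weisbach: ΔP = f(L/D)(ρV²/2) = 0.04126·(964/0.172)·(864·1.614²/2) = 0.04126·5605·1125 = 2.602e+05 Pa.
Head loss h_f = ΔP/(ρg) = 2.602e+05/(864·9.81) = 30.7 m.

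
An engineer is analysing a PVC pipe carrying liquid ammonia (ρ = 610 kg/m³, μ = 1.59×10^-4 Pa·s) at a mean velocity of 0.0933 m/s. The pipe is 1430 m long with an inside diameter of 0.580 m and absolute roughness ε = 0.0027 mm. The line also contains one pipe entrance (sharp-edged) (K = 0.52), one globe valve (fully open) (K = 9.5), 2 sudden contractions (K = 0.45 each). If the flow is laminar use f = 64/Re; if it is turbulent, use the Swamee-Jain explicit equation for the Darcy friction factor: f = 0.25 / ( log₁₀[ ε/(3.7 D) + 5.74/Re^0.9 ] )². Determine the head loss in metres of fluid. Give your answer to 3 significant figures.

h_f ≈ 0.0218 m

Reynolds number Re = ρVD/μ = 610 · 0.0933 · 0.58 / 0.000159 = 2.076e+05.
Re > 4000 → turbulent. Relative roughness ε/D = 2.7e-06/0.58 = 4.66e-06. Swamee-Jain: f = 0.25/(log₁₀[4.66e-06/3.7 + 5.74/2.076e+05^0.9])² = 0.25/(log₁₀[1.26e-06 + 9.41e-05])² = 0.25/(-4.021)² = 0.01546.
Total minor-loss coefficient ΣK = 1·0.52 + 1·9.5 + 2·0.45 = 10.9.
ΔP = [f·L/D + ΣK]·(ρV²/2) = [0.01546·1430/0.58 + 10.9]·(610·0.0933²/2) = [38.13 + 10.9]·2.655 = 130.2 Pa.
Head loss h_f = ΔP/(ρg) = 130.2/(610·9.81) = 0.0218 m.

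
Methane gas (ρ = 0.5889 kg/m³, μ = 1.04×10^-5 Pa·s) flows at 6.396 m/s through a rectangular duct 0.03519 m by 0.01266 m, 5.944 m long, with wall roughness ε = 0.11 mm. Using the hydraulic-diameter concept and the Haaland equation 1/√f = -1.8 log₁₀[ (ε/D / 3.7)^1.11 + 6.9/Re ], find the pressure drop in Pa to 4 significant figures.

ΔP ≈ 157.8 Pa

Hydraulic diameter D_h = 4A/P = 4·(0.03519·0.01266)/(2·(0.03519+0.01266)) = 0.001782/0.0957 = 0.01862 m.
Re = ρVD_h/μ = 0.5889·6.396·0.01862/1.04e-05 = 6744.
ε/D_h = 0.00011/0.01862 = 0.00591; Haaland gives 1/√f = -1.8 log₁₀[0.000786+0.00102] = 4.936, so f = 0.04104.
ΔP = f(L/D_h)(ρV²/2) = 0.04104·5.944/0.01862·12.05 = 157.8 Pa.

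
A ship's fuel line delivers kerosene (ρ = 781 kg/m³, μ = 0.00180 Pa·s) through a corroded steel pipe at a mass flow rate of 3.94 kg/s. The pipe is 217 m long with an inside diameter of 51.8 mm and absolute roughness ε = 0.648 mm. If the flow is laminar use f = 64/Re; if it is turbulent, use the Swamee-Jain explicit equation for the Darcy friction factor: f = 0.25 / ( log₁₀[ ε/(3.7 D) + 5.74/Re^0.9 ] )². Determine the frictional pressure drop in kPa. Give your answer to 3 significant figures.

A = πD²/4 = π(0.0518)²/4 = 0.002107 m²; mean velocity V = ṁ/(ρA) = 3.94/(781 · 0.002107) = 2.394 m/s.
Reynolds number Re = ρVD/μ = 781 · 2.394 · 0.0518 / 0.0018 = 5.38e+04.
Re > 4000 → turbulent. Relative roughness ε/D = 0.000648/0.0518 = 0.0125. Swamee-Jain: f = 0.25/(log₁₀[0.0125/3.7 + 5.74/5.38e+04^0.9])² = 0.25/(log₁₀[0.00338 + 0.000317])² = 0.25/(-2.432)² = 0.04227.
Darcy-Weisbach: ΔP = f(L/D)(ρV²/2) = 0.04227·(217/0.0518)·(781·2.394²/2) = 0.04227·4189·2238 = 3.962e+05 Pa.
ΔP = 3.962e+05 Pa = 396 kPa.

ΔP ≈ 396 kPa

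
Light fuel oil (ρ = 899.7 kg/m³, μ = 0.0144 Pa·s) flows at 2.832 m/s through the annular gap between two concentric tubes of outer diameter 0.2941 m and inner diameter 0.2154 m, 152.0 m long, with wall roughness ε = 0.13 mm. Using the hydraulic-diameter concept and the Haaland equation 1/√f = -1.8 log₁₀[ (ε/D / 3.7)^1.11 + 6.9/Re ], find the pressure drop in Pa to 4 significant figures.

Hydraulic diameter D_h = 4A/P = D_o - D_i = 0.2941 - 0.2154 = 0.0787 m.
Re = ρVD_h/μ = 899.7·2.832·0.0787/0.0144 = 1.393e+04.
ε/D_h = 0.00013/0.0787 = 0.00165; Haaland gives 1/√f = -1.8 log₁₀[0.000191+0.000496] = 5.694, so f = 0.03084.
ΔP = f(L/D_h)(ρV²/2) = 0.03084·152/0.0787·3608 = 2.149e+05 Pa.

ΔP ≈ 214900 Pa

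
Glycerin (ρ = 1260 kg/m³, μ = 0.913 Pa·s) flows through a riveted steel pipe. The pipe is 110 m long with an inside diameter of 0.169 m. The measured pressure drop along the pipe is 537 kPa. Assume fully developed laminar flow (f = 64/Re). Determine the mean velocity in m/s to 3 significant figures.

For laminar flow, f = 64/Re with Re = ρVD/μ, so Darcy-Weisbach reduces to ΔP = 32μLV/D². Solving for V: V = ΔP·D²/(32μL) = 5.37e+05·(0.169)²/(32·0.913·110) = 4.772 m/s.
Check: Re = ρVD/μ = 1260·4.772·0.169/0.913 = 1113 < 2300, so the laminar assumption holds.

V ≈ 4.77 m/s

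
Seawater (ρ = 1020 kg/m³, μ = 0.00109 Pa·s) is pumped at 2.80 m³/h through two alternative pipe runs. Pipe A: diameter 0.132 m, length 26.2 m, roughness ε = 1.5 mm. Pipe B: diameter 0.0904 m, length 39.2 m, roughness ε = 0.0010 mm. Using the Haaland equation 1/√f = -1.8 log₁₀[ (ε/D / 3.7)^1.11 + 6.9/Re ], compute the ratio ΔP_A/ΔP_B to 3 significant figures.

ΔP_A/ΔP_B ≈ 0.152

Pipe A: V = Q/A = 0.0007778/0.01368 = 0.05684 m/s; Re = 7020; ε/D = 0.0114; Haaland → f = 0.04624; ΔP_A = f(L/D)(ρV²/2) = 15.12 Pa.
Pipe B: V = Q/A = 0.0007778/0.006418 = 0.1212 m/s; Re = 1.025e+04; ε/D = 1.11e-05; Haaland → f = 0.03069; ΔP_B = f(L/D)(ρV²/2) = 99.65 Pa.
ΔP_A/ΔP_B = 15.12/99.65 = 0.152.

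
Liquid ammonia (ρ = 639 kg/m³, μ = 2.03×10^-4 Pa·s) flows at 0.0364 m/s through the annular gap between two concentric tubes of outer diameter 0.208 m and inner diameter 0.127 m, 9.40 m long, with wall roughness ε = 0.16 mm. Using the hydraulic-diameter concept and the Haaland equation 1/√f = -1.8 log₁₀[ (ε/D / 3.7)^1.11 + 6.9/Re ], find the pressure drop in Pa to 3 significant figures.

ΔP ≈ 1.67 Pa

Hydraulic diameter D_h = 4A/P = D_o - D_i = 0.208 - 0.127 = 0.081 m.
Re = ρVD_h/μ = 639·0.0364·0.081/0.000203 = 9281.
ε/D_h = 0.00016/0.081 = 0.00198; Haaland gives 1/√f = -1.8 log₁₀[0.000233+0.000743] = 5.419, so f = 0.03406.
ΔP = f(L/D_h)(ρV²/2) = 0.03406·9.4/0.081·0.4233 = 1.673 Pa.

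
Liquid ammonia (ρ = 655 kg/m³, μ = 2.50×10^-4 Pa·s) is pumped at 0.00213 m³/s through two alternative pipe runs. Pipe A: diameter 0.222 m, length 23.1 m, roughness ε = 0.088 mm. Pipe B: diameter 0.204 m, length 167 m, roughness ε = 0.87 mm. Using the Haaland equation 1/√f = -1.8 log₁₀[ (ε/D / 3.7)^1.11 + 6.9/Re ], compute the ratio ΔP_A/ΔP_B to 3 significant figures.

ΔP_A/ΔP_B ≈ 0.0686

Pipe A: V = Q/A = 0.00213/0.03871 = 0.05503 m/s; Re = 3.201e+04; ε/D = 0.000396; Haaland → f = 0.0239; ΔP_A = f(L/D)(ρV²/2) = 2.466 Pa.
Pipe B: V = Q/A = 0.00213/0.03269 = 0.06517 m/s; Re = 3.483e+04; ε/D = 0.00426; Haaland → f = 0.03156; ΔP_B = f(L/D)(ρV²/2) = 35.93 Pa.
ΔP_A/ΔP_B = 2.466/35.93 = 0.0686.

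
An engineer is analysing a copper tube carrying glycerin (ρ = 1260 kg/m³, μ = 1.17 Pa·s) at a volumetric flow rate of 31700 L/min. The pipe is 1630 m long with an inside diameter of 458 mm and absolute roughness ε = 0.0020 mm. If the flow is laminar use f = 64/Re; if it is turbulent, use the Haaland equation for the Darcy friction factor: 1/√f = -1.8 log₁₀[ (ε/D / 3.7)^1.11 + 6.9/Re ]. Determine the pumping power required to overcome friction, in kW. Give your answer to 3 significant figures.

Q = 31700 L/min = 31700/60000 = 0.5283 m³/s.
Cross-sectional area A = πD²/4 = π(0.458)²/4 = 0.1647 m²; mean velocity V = Q/A = 0.5283/0.1647 = 3.207 m/s.
Reynolds number Re = ρVD/μ = 1260 · 3.207 · 0.458 / 1.17 = 1582.
Re < 2300 → laminar flow, so f = 64/Re = 64/1582 = 0.04046 (the turbulent correlation is not needed).
Darcy-Weisbach: ΔP = f(L/D)(ρV²/2) = 0.04046·(1630/0.458)·(1260·3.207²/2) = 0.04046·3559·6479 = 9.33e+05 Pa.
Pumping power P = QΔP = 0.5283·9.33e+05 = 492900 W = 493 kW.

P ≈ 493 kW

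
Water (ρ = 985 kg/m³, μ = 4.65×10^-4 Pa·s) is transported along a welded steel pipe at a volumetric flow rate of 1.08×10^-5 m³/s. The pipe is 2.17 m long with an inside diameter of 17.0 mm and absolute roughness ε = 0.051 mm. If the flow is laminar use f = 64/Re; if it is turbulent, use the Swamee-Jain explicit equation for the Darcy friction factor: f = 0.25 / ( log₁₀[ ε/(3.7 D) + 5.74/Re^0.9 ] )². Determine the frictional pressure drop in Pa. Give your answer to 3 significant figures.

Cross-sectional area A = πD²/4 = π(0.017)²/4 = 0.000227 m²; mean velocity V = Q/A = 1.08e-05/0.000227 = 0.04758 m/s.
Reynolds number Re = ρVD/μ = 985 · 0.04758 · 0.017 / 0.000465 = 1713.
Re < 2300 → laminar flow, so f = 64/Re = 64/1713 = 0.03735 (the turbulent correlation is not needed).
Darcy-Weisbach: ΔP = f(L/D)(ρV²/2) = 0.03735·(2.17/0.017)·(985·0.04758²/2) = 0.03735·127.6·1.115 = 5.316 Pa.

ΔP ≈ 5.32 Pa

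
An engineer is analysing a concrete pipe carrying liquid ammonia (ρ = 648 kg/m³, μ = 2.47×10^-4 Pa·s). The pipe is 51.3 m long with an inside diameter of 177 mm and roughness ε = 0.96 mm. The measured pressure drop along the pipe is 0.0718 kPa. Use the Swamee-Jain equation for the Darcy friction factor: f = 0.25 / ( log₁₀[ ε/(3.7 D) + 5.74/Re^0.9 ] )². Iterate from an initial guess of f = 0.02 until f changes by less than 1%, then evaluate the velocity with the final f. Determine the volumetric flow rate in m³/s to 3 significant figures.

Rearranging Darcy-Weisbach: V = √(2·ΔP·D/(f·L·ρ)). With ε/D = 0.00096/0.177 = 0.00542, iterate starting from f = 0.02:
  f = 0.02 → V = √(2·71.8·0.177/(0.02·51.3·648)) = 0.1955 m/s; Re = ρVD/μ = 9.079e+04; f → 0.03237
  f = 0.03237 → V = 0.1537 m/s; Re = 7.136e+04; f → 0.03266
Converged (Δf/f < 1%). With the final f = 0.03266: V = √(2·71.8·0.177/(0.03266·51.3·648)) = 0.153 m/s.
Q = V·A = 0.153·(π/4·0.177²) = 0.003765 m³/s = 0.00376 m³/s.

Q ≈ 0.00376 m³/s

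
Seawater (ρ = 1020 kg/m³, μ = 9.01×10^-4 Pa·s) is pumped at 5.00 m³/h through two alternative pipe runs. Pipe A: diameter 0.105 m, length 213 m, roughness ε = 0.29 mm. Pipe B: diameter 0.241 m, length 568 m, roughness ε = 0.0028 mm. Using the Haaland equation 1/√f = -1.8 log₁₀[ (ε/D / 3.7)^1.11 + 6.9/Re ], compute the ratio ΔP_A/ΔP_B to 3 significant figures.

Pipe A: V = Q/A = 0.001389/0.008659 = 0.1604 m/s; Re = 1.907e+04; ε/D = 0.00276; Haaland → f = 0.03101; ΔP_A = f(L/D)(ρV²/2) = 825.4 Pa.
Pipe B: V = Q/A = 0.001389/0.04562 = 0.03045 m/s; Re = 8307; ε/D = 1.16e-05; Haaland → f = 0.03253; ΔP_B = f(L/D)(ρV²/2) = 36.25 Pa.
ΔP_A/ΔP_B = 825.4/36.25 = 22.8.

ΔP_A/ΔP_B ≈ 22.8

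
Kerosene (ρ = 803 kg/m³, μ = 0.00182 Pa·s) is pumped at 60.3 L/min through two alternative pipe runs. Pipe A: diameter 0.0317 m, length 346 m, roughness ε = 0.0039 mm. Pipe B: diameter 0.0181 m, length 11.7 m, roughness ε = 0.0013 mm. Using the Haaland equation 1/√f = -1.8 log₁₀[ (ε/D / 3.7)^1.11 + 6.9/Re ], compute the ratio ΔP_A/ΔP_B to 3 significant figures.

Pipe A: V = Q/A = 0.001005/0.0007892 = 1.273 m/s; Re = 1.781e+04; ε/D = 0.000123; Haaland → f = 0.0267; ΔP_A = f(L/D)(ρV²/2) = 1.897e+05 Pa.
Pipe B: V = Q/A = 0.001005/0.0002573 = 3.906 m/s; Re = 3.119e+04; ε/D = 7.18e-05; Haaland → f = 0.02325; ΔP_B = f(L/D)(ρV²/2) = 9.204e+04 Pa.
ΔP_A/ΔP_B = 1.897e+05/9.204e+04 = 2.06.

ΔP_A/ΔP_B ≈ 2.06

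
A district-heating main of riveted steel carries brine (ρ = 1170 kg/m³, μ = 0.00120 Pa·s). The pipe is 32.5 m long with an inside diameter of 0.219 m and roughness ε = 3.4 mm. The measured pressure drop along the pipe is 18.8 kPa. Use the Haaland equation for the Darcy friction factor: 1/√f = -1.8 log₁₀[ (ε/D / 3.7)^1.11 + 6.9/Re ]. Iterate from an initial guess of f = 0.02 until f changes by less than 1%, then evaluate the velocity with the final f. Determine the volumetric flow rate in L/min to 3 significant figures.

Rearranging Darcy-Weisbach: V = √(2·ΔP·D/(f·L·ρ)). With ε/D = 0.0034/0.219 = 0.0155, iterate starting from f = 0.02:
  f = 0.02 → V = √(2·1.88e+04·0.219/(0.02·32.5·1170)) = 3.291 m/s; Re = ρVD/μ = 7.026e+05; f → 0.04439
  f = 0.04439 → V = 2.209 m/s; Re = 4.716e+05; f → 0.04442
Converged (Δf/f < 1%). With the final f = 0.04442: V = √(2·1.88e+04·0.219/(0.04442·32.5·1170)) = 2.208 m/s.
Q = V·A = 2.208·(π/4·0.219²) = 0.08317 m³/s = 4990 L/min.

Q ≈ 4990 L/min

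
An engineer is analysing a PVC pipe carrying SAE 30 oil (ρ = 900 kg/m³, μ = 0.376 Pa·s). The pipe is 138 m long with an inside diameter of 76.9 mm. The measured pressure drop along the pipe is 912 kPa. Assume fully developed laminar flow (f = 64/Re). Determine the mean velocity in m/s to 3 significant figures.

For laminar flow, f = 64/Re with Re = ρVD/μ, so Darcy-Weisbach reduces to ΔP = 32μLV/D². Solving for V: V = ΔP·D²/(32μL) = 9.12e+05·(0.0769)²/(32·0.376·138) = 3.248 m/s.
Check: Re = ρVD/μ = 900·3.248·0.0769/0.376 = 597.9 < 2300, so the laminar assumption holds.

V ≈ 3.25 m/s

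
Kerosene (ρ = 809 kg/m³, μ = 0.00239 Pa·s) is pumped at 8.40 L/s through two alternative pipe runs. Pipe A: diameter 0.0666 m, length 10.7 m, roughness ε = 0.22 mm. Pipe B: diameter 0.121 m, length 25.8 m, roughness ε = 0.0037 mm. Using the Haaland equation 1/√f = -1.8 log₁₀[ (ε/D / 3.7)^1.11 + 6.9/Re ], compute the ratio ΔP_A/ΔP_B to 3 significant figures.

Pipe A: V = Q/A = 0.0084/0.003484 = 2.411 m/s; Re = 5.436e+04; ε/D = 0.0033; Haaland → f = 0.0289; ΔP_A = f(L/D)(ρV²/2) = 1.092e+04 Pa.
Pipe B: V = Q/A = 0.0084/0.0115 = 0.7305 m/s; Re = 2.992e+04; ε/D = 3.06e-05; Haaland → f = 0.02339; ΔP_B = f(L/D)(ρV²/2) = 1076 Pa.
ΔP_A/ΔP_B = 1.092e+04/1076 = 10.1.

ΔP_A/ΔP_B ≈ 10.1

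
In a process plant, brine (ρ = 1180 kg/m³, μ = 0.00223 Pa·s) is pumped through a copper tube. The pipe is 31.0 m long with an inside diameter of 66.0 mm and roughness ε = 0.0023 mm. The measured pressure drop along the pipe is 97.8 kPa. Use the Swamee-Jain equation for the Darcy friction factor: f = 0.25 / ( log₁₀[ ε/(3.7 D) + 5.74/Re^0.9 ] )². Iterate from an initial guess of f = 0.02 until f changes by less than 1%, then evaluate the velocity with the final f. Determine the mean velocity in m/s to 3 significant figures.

Rearranging Darcy-Weisbach: V = √(2·ΔP·D/(f·L·ρ)). With ε/D = 2.3e-06/0.066 = 3.48e-05, iterate starting from f = 0.02:
  f = 0.02 → V = √(2·9.78e+04·0.066/(0.02·31·1180)) = 4.201 m/s; Re = ρVD/μ = 1.467e+05; f → 0.01678
  f = 0.01678 → V = 4.586 m/s; Re = 1.602e+05; f → 0.0165
  f = 0.0165 → V = 4.624 m/s; Re = 1.615e+05; f → 0.01648
Converged (Δf/f < 1%). With the final f = 0.01648: V = √(2·9.78e+04·0.066/(0.01648·31·1180)) = 4.628 m/s.

V ≈ 4.63 m/s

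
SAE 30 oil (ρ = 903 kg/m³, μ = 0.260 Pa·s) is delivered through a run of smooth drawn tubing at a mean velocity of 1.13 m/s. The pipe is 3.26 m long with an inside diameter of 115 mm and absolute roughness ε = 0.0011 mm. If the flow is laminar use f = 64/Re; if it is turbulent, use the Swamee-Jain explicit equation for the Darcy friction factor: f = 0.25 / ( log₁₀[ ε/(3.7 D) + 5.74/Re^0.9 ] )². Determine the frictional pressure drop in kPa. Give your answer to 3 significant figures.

ΔP ≈ 2.32 kPa

Reynolds number Re = ρVD/μ = 903 · 1.13 · 0.115 / 0.26 = 451.3.
Re < 2300 → laminar flow, so f = 64/Re = 64/451.3 = 0.1418 (the turbulent correlation is not needed).
Darcy-Weisbach: ΔP = f(L/D)(ρV²/2) = 0.1418·(3.26/0.115)·(903·1.13²/2) = 0.1418·28.35·576.5 = 2318 Pa.
ΔP = 2318 Pa = 2.32 kPa.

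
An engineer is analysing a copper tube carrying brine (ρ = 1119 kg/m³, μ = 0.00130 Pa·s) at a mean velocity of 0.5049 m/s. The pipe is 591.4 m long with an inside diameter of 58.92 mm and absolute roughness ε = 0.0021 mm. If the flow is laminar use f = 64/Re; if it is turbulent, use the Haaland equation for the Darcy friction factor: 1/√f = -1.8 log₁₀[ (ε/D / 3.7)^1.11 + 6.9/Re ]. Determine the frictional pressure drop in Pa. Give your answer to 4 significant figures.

Reynolds number Re = ρVD/μ = 1119 · 0.5049 · 0.05892 / 0.0013 = 2.561e+04.
Re > 4000 → turbulent. Relative roughness ε/D = 2.1e-06/0.05892 = 3.56e-05. Haaland: 1/√f = -1.8 log₁₀[(3.56e-05/3.7)^1.11 + 6.9/2.561e+04] = -1.8 log₁₀[2.7e-06 + 0.000269] = 6.417, so f = 0.02428.
Darcy-Weisbach: ΔP = f(L/D)(ρV²/2) = 0.02428·(591.4/0.05892)·(1119·0.5049²/2) = 0.02428·1.004e+04·142.6 = 3.476e+04 Pa.

ΔP ≈ 34760 Pa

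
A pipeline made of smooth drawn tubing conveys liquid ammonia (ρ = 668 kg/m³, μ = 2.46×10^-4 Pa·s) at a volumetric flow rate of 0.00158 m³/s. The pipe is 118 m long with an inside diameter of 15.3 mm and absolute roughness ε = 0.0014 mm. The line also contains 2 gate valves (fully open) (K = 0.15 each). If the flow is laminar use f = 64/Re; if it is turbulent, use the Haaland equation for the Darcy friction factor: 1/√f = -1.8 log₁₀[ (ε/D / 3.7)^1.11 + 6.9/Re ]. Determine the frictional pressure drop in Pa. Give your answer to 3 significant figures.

ΔP ≈ 2.82×10^6 Pa

Cross-sectional area A = πD²/4 = π(0.0153)²/4 = 0.0001839 m²; mean velocity V = Q/A = 0.00158/0.0001839 = 8.594 m/s.
Reynolds number Re = ρVD/μ = 668 · 8.594 · 0.0153 / 0.000246 = 3.57e+05.
Re > 4000 → turbulent. Relative roughness ε/D = 1.4e-06/0.0153 = 9.15e-05. Haaland: 1/√f = -1.8 log₁₀[(9.15e-05/3.7)^1.11 + 6.9/3.57e+05] = -1.8 log₁₀[7.7e-06 + 1.93e-05] = 8.223, so f = 0.01479.
Total minor-loss coefficient ΣK = 2·0.15 = 0.3.
ΔP = [f·L/D + ΣK]·(ρV²/2) = [0.01479·118/0.0153 + 0.3]·(668·8.594²/2) = [114.1 + 0.3]·2.467e+04 = 2.821e+06 Pa.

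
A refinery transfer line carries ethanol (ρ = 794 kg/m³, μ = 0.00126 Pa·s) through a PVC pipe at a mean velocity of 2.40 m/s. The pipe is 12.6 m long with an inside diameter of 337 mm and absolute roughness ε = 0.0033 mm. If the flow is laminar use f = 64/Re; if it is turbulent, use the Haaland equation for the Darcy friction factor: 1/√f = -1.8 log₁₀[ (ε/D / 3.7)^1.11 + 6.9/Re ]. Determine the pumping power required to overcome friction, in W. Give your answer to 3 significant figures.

Reynolds number Re = ρVD/μ = 794 · 2.4 · 0.337 / 0.00126 = 5.097e+05.
Re > 4000 → turbulent. Relative roughness ε/D = 3.3e-06/0.337 = 9.79e-06. Haaland: 1/√f = -1.8 log₁₀[(9.79e-06/3.7)^1.11 + 6.9/5.097e+05] = -1.8 log₁₀[6.44e-07 + 1.35e-05] = 8.727, so f = 0.01313.
Darcy-Weisbach: ΔP = f(L/D)(ρV²/2) = 0.01313·(12.6/0.337)·(794·2.4²/2) = 0.01313·37.39·2287 = 1123 Pa.
Q = V·A = 2.4·0.0892 = 0.2141 m³/s.
Pumping power P = QΔP = 0.2141·1123 = 240.3 W = 240 W.

P ≈ 240 W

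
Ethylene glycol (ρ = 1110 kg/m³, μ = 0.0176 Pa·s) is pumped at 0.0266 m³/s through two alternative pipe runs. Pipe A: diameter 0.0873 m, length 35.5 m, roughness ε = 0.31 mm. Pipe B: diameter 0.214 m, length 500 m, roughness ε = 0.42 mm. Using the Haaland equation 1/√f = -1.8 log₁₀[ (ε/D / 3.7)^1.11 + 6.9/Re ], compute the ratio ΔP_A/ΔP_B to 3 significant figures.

ΔP_A/ΔP_B ≈ 5.88

Pipe A: V = Q/A = 0.0266/0.005986 = 4.444 m/s; Re = 2.447e+04; ε/D = 0.00355; Haaland → f = 0.03136; ΔP_A = f(L/D)(ρV²/2) = 1.398e+05 Pa.
Pipe B: V = Q/A = 0.0266/0.03597 = 0.7395 m/s; Re = 9981; ε/D = 0.00196; Haaland → f = 0.03351; ΔP_B = f(L/D)(ρV²/2) = 2.376e+04 Pa.
ΔP_A/ΔP_B = 1.398e+05/2.376e+04 = 5.88.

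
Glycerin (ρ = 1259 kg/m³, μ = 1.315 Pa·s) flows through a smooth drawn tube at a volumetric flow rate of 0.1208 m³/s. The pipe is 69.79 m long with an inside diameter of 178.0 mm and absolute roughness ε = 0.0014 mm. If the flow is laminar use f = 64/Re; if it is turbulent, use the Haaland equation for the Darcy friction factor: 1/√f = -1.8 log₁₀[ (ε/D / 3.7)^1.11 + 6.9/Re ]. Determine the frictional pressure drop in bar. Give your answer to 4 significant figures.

Cross-sectional area A = πD²/4 = π(0.178)²/4 = 0.02488 m²; mean velocity V = Q/A = 0.1208/0.02488 = 4.854 m/s.
Reynolds number Re = ρVD/μ = 1259 · 4.854 · 0.178 / 1.31 = 827.3.
Re < 2300 → laminar flow, so f = 64/Re = 64/827.3 = 0.07736 (the turbulent correlation is not needed).
Darcy-Weisbach: ΔP = f(L/D)(ρV²/2) = 0.07736·(69.79/0.178)·(1259·4.854²/2) = 0.07736·392.1·1.483e+04 = 4.5e+05 Pa.
ΔP = 4.5e+05 Pa = 4.500 bar.

ΔP ≈ 4.500 bar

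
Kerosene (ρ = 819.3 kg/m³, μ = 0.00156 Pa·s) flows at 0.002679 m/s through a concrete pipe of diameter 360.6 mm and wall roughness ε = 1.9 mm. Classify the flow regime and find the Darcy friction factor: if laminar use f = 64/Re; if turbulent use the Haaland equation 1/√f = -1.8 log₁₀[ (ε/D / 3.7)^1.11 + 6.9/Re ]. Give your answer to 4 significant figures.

Re = ρVD/μ = 819.3·0.002679·0.3606/0.00156 = 507.4.
Re < 2300 → laminar, so f = 64/Re = 0.1261 (roughness is irrelevant in laminar flow).

f ≈ 0.1261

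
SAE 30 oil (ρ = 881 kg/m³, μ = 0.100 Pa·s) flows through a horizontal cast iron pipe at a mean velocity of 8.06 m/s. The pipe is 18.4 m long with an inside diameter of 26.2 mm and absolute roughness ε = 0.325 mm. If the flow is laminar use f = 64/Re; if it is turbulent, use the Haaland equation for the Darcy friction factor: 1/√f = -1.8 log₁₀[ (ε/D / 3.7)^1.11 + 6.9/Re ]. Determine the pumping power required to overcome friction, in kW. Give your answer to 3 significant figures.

P ≈ 3.00 kW

Reynolds number Re = ρVD/μ = 881 · 8.06 · 0.0262 / 0.1 = 1860.
Re < 2300 → laminar flow, so f = 64/Re = 64/1860 = 0.0344 (the turbulent correlation is not needed).
Darcy-Weisbach: ΔP = f(L/D)(ρV²/2) = 0.0344·(18.4/0.0262)·(881·8.06²/2) = 0.0344·702.3·2.862e+04 = 6.914e+05 Pa.
Q = V·A = 8.06·0.0005391 = 0.004345 m³/s.
Pumping power P = QΔP = 0.004345·6.914e+05 = 3004 W = 3.00 kW.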